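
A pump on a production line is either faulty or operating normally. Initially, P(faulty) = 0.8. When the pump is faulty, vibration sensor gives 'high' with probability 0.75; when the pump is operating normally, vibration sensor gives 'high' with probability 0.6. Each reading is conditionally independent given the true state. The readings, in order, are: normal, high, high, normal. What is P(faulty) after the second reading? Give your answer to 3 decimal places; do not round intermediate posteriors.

After 'normal': P(faulty) = 0.25·0.8000 / (0.25·0.8000 + 0.4·0.2000) ≈ 0.7143
After 'high': P(faulty) = 0.75·0.7143 / (0.75·0.7143 + 0.6·0.2857) ≈ 0.7576

0.758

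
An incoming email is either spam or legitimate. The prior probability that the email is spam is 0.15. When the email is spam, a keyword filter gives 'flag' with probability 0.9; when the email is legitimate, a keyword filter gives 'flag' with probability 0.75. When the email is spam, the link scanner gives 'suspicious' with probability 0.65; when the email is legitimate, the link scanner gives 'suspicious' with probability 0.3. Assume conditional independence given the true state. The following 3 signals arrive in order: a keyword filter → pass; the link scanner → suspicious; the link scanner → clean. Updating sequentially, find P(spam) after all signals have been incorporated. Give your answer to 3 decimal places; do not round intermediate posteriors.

0.071

Each posterior becomes the prior for the next update.
After a keyword filter='pass': P(spam) = 0.1·0.1500 / (0.1·0.1500 + 0.25·0.8500) ≈ 0.0659
After the link scanner='suspicious': P(spam) = 0.65·0.0659 / (0.65·0.0659 + 0.3·0.9341) ≈ 0.1327
After the link scanner='clean': P(spam) = 0.35·0.1327 / (0.35·0.1327 + 0.7·0.8673) ≈ 0.0710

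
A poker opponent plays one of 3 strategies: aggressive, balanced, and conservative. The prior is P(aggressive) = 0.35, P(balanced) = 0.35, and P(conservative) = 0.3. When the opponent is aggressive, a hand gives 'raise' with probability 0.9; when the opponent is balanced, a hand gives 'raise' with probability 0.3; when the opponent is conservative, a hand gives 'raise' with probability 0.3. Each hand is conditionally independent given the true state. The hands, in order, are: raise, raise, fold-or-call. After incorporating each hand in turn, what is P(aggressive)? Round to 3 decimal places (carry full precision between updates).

0.409

After 'raise': normaliser = 0.9·0.3500 + 0.3·0.3500 + 0.3·0.3000; P(aggressive) ≈ 0.6176, P(balanced) ≈ 0.2059, P(conservative) ≈ 0.1765
After 'raise': normaliser = 0.9·0.6176 + 0.3·0.2059 + 0.3·0.1765; P(aggressive) ≈ 0.8289, P(balanced) ≈ 0.0921, P(conservative) ≈ 0.0789
After 'fold-or-call': normaliser = 0.1·0.8289 + 0.7·0.0921 + 0.7·0.0789; P(aggressive) ≈ 0.4091, P(balanced) ≈ 0.3182, P(conservative) ≈ 0.2727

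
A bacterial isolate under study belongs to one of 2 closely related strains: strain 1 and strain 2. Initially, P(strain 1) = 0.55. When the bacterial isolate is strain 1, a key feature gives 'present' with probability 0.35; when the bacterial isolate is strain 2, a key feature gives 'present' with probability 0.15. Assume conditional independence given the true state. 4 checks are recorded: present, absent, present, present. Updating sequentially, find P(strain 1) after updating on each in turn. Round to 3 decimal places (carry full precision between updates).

0.922

After 'present': P(strain 1) = 0.35·0.5500 / (0.35·0.5500 + 0.15·0.4500) ≈ 0.7404
After 'absent': P(strain 1) = 0.65·0.7404 / (0.65·0.7404 + 0.85·0.2596) ≈ 0.6856
After 'present': P(strain 1) = 0.35·0.6856 / (0.35·0.6856 + 0.15·0.3144) ≈ 0.8358
After 'present': P(strain 1) = 0.35·0.8358 / (0.35·0.8358 + 0.15·0.1642) ≈ 0.9223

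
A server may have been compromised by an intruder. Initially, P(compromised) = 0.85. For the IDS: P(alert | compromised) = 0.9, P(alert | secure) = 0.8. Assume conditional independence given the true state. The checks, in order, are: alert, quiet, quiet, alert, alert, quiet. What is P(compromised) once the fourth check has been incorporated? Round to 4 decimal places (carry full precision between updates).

0.6420

After 'alert': P(compromised) = 0.9·0.8500 / (0.9·0.8500 + 0.8·0.1500) ≈ 0.8644
After 'quiet': P(compromised) = 0.1·0.8644 / (0.1·0.8644 + 0.2·0.1356) ≈ 0.7612
After 'quiet': P(compromised) = 0.1·0.7612 / (0.1·0.7612 + 0.2·0.2388) ≈ 0.6145
After 'alert': P(compromised) = 0.9·0.6145 / (0.9·0.6145 + 0.8·0.3855) ≈ 0.6420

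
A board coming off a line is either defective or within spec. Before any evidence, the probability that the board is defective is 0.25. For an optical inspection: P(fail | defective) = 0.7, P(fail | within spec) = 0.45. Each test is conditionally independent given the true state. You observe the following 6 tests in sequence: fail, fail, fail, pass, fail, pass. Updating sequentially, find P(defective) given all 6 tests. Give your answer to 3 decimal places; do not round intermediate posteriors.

After 'fail': P(defective) = 0.7·0.2500 / (0.7·0.2500 + 0.45·0.7500) ≈ 0.3415
After 'fail': P(defective) = 0.7·0.3415 / (0.7·0.3415 + 0.45·0.6585) ≈ 0.4465
After 'fail': P(defective) = 0.7·0.4465 / (0.7·0.4465 + 0.45·0.5535) ≈ 0.5565
After 'pass': P(defective) = 0.3·0.5565 / (0.3·0.5565 + 0.55·0.4435) ≈ 0.4063
After 'fail': P(defective) = 0.7·0.4063 / (0.7·0.4063 + 0.45·0.5937) ≈ 0.5156
After 'pass': P(defective) = 0.3·0.5156 / (0.3·0.5156 + 0.55·0.4844) ≈ 0.3674

0.367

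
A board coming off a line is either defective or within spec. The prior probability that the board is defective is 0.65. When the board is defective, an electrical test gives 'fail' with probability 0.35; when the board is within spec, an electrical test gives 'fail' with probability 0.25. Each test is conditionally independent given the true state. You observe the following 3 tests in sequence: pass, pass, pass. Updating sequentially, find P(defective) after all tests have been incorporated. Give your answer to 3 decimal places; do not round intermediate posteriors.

0.547

After 'pass': P(defective) = 0.65·0.6500 / (0.65·0.6500 + 0.75·0.3500) ≈ 0.6168
After 'pass': P(defective) = 0.65·0.6168 / (0.65·0.6168 + 0.75·0.3832) ≈ 0.5824
After 'pass': P(defective) = 0.65·0.5824 / (0.65·0.5824 + 0.75·0.4176) ≈ 0.5473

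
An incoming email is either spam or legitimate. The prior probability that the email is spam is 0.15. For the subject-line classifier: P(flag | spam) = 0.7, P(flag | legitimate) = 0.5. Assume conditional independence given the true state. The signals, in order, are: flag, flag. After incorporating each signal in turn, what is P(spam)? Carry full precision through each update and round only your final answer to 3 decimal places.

0.257

Apply Bayes' rule sequentially, carrying P(spam) forward.
After 'flag': P(spam) = 0.7·0.1500 / (0.7·0.1500 + 0.5·0.8500) ≈ 0.1981
After 'flag': P(spam) = 0.7·0.1981 / (0.7·0.1981 + 0.5·0.8019) ≈ 0.2570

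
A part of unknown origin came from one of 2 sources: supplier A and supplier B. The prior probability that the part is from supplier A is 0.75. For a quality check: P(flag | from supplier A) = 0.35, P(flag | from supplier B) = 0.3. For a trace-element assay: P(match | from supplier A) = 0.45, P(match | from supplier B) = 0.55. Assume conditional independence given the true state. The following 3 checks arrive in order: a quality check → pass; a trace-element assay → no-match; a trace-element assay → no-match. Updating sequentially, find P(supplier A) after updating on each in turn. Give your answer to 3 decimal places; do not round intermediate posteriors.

After a quality check='pass': P(supplier A) = 0.65·0.7500 / (0.65·0.7500 + 0.7·0.2500) ≈ 0.7358
After a trace-element assay='no-match': P(supplier A) = 0.55·0.7358 / (0.55·0.7358 + 0.45·0.2642) ≈ 0.7730
After a trace-element assay='no-match': P(supplier A) = 0.55·0.7730 / (0.55·0.7730 + 0.45·0.2270) ≈ 0.8063

0.806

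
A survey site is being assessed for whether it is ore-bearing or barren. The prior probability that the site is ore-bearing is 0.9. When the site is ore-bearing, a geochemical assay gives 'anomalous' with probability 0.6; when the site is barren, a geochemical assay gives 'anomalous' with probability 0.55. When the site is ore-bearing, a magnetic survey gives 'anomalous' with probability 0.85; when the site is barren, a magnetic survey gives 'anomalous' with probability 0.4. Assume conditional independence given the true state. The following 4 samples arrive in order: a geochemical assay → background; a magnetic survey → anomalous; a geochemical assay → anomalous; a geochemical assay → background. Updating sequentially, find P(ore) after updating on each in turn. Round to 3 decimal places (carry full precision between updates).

After a geochemical assay='background': P(ore) = 0.4·0.9000 / (0.4·0.9000 + 0.45·0.1000) ≈ 0.8889
After a magnetic survey='anomalous': P(ore) = 0.85·0.8889 / (0.85·0.8889 + 0.4·0.1111) ≈ 0.9444
After a geochemical assay='anomalous': P(ore) = 0.6·0.9444 / (0.6·0.9444 + 0.55·0.0556) ≈ 0.9488
After a geochemical assay='background': P(ore) = 0.4·0.9488 / (0.4·0.9488 + 0.45·0.0512) ≈ 0.9428

0.943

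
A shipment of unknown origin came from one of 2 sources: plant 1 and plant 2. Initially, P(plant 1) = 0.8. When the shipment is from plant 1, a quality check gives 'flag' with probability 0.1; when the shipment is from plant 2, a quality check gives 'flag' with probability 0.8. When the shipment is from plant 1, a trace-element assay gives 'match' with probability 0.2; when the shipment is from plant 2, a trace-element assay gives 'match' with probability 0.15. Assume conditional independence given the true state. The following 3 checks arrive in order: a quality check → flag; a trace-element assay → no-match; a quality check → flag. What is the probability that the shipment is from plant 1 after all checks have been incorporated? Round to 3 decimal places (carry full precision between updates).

After a quality check='flag': P(plant 1) = 0.1·0.8000 / (0.1·0.8000 + 0.8·0.2000) ≈ 0.3333
After a trace-element assay='no-match': P(plant 1) = 0.8·0.3333 / (0.8·0.3333 + 0.85·0.6667) ≈ 0.3200
After a quality check='flag': P(plant 1) = 0.1·0.3200 / (0.1·0.3200 + 0.8·0.6800) ≈ 0.0556

0.056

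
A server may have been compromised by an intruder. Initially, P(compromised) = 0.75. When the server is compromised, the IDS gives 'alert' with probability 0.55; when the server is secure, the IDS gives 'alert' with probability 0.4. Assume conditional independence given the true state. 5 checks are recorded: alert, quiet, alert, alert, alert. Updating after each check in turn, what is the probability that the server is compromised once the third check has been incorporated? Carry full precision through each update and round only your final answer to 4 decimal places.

0.8097

Each posterior becomes the prior for the next update.
After 'alert': P(compromised) = 0.55·0.7500 / (0.55·0.7500 + 0.4·0.2500) ≈ 0.8049
After 'quiet': P(compromised) = 0.45·0.8049 / (0.45·0.8049 + 0.6·0.1951) ≈ 0.7557
After 'alert': P(compromised) = 0.55·0.7557 / (0.55·0.7557 + 0.4·0.2443) ≈ 0.8097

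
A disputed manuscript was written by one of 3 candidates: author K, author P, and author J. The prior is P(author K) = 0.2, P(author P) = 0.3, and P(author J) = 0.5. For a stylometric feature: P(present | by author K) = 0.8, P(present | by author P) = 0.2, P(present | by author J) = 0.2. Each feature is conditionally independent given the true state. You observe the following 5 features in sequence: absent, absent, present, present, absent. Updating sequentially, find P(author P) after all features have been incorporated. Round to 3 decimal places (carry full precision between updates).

0.353

After 'absent': normaliser = 0.2·0.2000 + 0.8·0.3000 + 0.8·0.5000; P(author K) ≈ 0.0588, P(author P) ≈ 0.3529, P(author J) ≈ 0.5882
After 'absent': normaliser = 0.2·0.0588 + 0.8·0.3529 + 0.8·0.5882; P(author K) ≈ 0.0154, P(author P) ≈ 0.3692, P(author J) ≈ 0.6154
After 'present': normaliser = 0.8·0.0154 + 0.2·0.3692 + 0.2·0.6154; P(author K) ≈ 0.0588, P(author P) ≈ 0.3529, P(author J) ≈ 0.5882
After 'present': normaliser = 0.8·0.0588 + 0.2·0.3529 + 0.2·0.5882; P(author K) ≈ 0.2000, P(author P) ≈ 0.3000, P(author J) ≈ 0.5000
After 'absent': normaliser = 0.2·0.2000 + 0.8·0.3000 + 0.8·0.5000; P(author K) ≈ 0.0588, P(author P) ≈ 0.3529, P(author J) ≈ 0.5882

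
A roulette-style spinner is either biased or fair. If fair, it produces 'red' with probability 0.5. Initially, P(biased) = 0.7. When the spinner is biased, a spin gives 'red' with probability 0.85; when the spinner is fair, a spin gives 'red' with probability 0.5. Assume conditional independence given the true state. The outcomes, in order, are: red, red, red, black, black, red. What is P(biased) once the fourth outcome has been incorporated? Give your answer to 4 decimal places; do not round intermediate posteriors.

Apply Bayes' rule sequentially, carrying P(biased) forward.
After 'red': P(biased) = 0.85·0.7000 / (0.85·0.7000 + 0.5·0.3000) ≈ 0.7987
After 'red': P(biased) = 0.85·0.7987 / (0.85·0.7987 + 0.5·0.2013) ≈ 0.8709
After 'red': P(biased) = 0.85·0.8709 / (0.85·0.8709 + 0.5·0.1291) ≈ 0.9198
After 'black': P(biased) = 0.15·0.9198 / (0.15·0.9198 + 0.5·0.0802) ≈ 0.7747

0.7747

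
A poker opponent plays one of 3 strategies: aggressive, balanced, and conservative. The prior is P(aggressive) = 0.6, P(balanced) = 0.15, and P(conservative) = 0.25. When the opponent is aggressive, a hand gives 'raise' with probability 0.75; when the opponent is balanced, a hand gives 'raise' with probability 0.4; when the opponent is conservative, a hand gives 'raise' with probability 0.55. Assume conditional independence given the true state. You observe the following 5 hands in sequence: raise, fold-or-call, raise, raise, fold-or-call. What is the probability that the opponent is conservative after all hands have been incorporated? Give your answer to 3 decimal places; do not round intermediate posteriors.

0.304

After 'raise': normaliser = 0.75·0.6000 + 0.4·0.1500 + 0.55·0.2500; P(aggressive) ≈ 0.6950, P(balanced) ≈ 0.0927, P(conservative) ≈ 0.2124
After 'fold-or-call': normaliser = 0.25·0.6950 + 0.6·0.0927 + 0.45·0.2124; P(aggressive) ≈ 0.5348, P(balanced) ≈ 0.1711, P(conservative) ≈ 0.2941
After 'raise': normaliser = 0.75·0.5348 + 0.4·0.1711 + 0.55·0.2941; P(aggressive) ≈ 0.6353, P(balanced) ≈ 0.1084, P(conservative) ≈ 0.2562
After 'raise': normaliser = 0.75·0.6353 + 0.4·0.1084 + 0.55·0.2562; P(aggressive) ≈ 0.7211, P(balanced) ≈ 0.0656, P(conservative) ≈ 0.2133
After 'fold-or-call': normaliser = 0.25·0.7211 + 0.6·0.0656 + 0.45·0.2133; P(aggressive) ≈ 0.5712, P(balanced) ≈ 0.1248, P(conservative) ≈ 0.3041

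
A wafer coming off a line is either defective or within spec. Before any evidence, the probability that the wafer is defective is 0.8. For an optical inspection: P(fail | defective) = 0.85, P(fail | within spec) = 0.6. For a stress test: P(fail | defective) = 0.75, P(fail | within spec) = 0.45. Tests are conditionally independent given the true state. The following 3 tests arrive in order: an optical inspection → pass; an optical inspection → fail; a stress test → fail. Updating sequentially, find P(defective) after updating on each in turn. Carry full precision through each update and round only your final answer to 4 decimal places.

Each posterior becomes the prior for the next update.
After an optical inspection='pass': P(defective) = 0.15·0.8000 / (0.15·0.8000 + 0.4·0.2000) ≈ 0.6000
After an optical inspection='fail': P(defective) = 0.85·0.6000 / (0.85·0.6000 + 0.6·0.4000) ≈ 0.6800
After a stress test='fail': P(defective) = 0.75·0.6800 / (0.75·0.6800 + 0.45·0.3200) ≈ 0.7798

0.7798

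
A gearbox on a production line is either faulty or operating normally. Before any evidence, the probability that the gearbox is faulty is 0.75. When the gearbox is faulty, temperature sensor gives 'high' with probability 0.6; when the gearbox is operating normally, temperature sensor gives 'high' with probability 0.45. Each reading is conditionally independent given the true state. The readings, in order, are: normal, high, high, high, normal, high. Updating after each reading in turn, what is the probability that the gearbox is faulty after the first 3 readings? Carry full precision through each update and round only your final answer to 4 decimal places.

After 'normal': P(faulty) = 0.4·0.7500 / (0.4·0.7500 + 0.55·0.2500) ≈ 0.6857
After 'high': P(faulty) = 0.6·0.6857 / (0.6·0.6857 + 0.45·0.3143) ≈ 0.7442
After 'high': P(faulty) = 0.6·0.7442 / (0.6·0.7442 + 0.45·0.2558) ≈ 0.7950

0.7950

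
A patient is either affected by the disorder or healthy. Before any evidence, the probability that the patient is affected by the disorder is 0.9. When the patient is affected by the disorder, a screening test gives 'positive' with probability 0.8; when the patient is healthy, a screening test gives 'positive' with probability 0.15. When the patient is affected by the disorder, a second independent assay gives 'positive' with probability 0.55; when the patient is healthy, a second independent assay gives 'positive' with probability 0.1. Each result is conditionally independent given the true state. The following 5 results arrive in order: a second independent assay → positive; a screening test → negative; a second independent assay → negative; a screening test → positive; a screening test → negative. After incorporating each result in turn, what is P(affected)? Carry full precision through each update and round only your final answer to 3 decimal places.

0.880

After a second independent assay='positive': P(affected) = 0.55·0.9000 / (0.55·0.9000 + 0.1·0.1000) ≈ 0.9802
After a screening test='negative': P(affected) = 0.2·0.9802 / (0.2·0.9802 + 0.85·0.0198) ≈ 0.9209
After a second independent assay='negative': P(affected) = 0.45·0.9209 / (0.45·0.9209 + 0.9·0.0791) ≈ 0.8534
After a screening test='positive': P(affected) = 0.8·0.8534 / (0.8·0.8534 + 0.15·0.1466) ≈ 0.9688
After a screening test='negative': P(affected) = 0.2·0.9688 / (0.2·0.9688 + 0.85·0.0312) ≈ 0.8796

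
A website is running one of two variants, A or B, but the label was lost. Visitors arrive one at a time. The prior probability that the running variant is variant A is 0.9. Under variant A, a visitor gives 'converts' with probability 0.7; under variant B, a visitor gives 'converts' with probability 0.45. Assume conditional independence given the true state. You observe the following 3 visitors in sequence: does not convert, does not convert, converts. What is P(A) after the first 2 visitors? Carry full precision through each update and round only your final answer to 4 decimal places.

After 'does not convert': P(A) = 0.3·0.9000 / (0.3·0.9000 + 0.55·0.1000) ≈ 0.8308
After 'does not convert': P(A) = 0.3·0.8308 / (0.3·0.8308 + 0.55·0.1692) ≈ 0.7281

0.7281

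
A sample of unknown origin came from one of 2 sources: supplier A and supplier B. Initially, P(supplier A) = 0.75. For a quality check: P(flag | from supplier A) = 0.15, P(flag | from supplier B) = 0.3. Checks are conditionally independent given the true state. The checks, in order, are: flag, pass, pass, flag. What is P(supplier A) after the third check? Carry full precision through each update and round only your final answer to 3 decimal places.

0.689

After 'flag': P(supplier A) = 0.15·0.7500 / (0.15·0.7500 + 0.3·0.2500) ≈ 0.6000
After 'pass': P(supplier A) = 0.85·0.6000 / (0.85·0.6000 + 0.7·0.4000) ≈ 0.6456
After 'pass': P(supplier A) = 0.85·0.6456 / (0.85·0.6456 + 0.7·0.3544) ≈ 0.6886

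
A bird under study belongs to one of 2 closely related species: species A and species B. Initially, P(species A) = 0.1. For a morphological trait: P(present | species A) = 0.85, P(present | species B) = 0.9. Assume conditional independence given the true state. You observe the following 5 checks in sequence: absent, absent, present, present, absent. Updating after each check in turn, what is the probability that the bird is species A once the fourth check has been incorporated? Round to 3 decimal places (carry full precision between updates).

0.182

Apply Bayes' rule sequentially, carrying P(species A) forward.
After 'absent': P(species A) = 0.15·0.1000 / (0.15·0.1000 + 0.1·0.9000) ≈ 0.1429
After 'absent': P(species A) = 0.15·0.1429 / (0.15·0.1429 + 0.1·0.8571) ≈ 0.2000
After 'present': P(species A) = 0.85·0.2000 / (0.85·0.2000 + 0.9·0.8000) ≈ 0.1910
After 'present': P(species A) = 0.85·0.1910 / (0.85·0.1910 + 0.9·0.8090) ≈ 0.1823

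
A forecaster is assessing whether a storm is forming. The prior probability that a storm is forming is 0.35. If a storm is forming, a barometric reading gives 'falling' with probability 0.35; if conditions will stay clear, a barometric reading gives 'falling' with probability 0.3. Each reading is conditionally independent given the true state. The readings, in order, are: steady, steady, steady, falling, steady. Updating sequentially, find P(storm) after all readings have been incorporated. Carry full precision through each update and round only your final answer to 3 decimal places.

After 'steady': P(storm) = 0.65·0.3500 / (0.65·0.3500 + 0.7·0.6500) ≈ 0.3333
After 'steady': P(storm) = 0.65·0.3333 / (0.65·0.3333 + 0.7·0.6667) ≈ 0.3171
After 'steady': P(storm) = 0.65·0.3171 / (0.65·0.3171 + 0.7·0.6829) ≈ 0.3012
After 'falling': P(storm) = 0.35·0.3012 / (0.35·0.3012 + 0.3·0.6988) ≈ 0.3347
After 'steady': P(storm) = 0.65·0.3347 / (0.65·0.3347 + 0.7·0.6653) ≈ 0.3184

0.318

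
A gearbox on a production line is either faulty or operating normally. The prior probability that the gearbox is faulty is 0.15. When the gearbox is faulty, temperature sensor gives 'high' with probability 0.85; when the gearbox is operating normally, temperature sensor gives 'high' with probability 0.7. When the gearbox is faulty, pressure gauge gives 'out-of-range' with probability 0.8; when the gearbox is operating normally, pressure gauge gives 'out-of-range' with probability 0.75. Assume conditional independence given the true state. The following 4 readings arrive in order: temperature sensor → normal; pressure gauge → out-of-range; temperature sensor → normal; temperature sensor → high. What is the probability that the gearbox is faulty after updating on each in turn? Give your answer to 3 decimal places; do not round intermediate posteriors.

0.054

Apply Bayes' rule sequentially, carrying P(faulty) forward.
After temperature sensor='normal': P(faulty) = 0.15·0.1500 / (0.15·0.1500 + 0.3·0.8500) ≈ 0.0811
After pressure gauge='out-of-range': P(faulty) = 0.8·0.0811 / (0.8·0.0811 + 0.75·0.9189) ≈ 0.0860
After temperature sensor='normal': P(faulty) = 0.15·0.0860 / (0.15·0.0860 + 0.3·0.9140) ≈ 0.0449
After temperature sensor='high': P(faulty) = 0.85·0.0449 / (0.85·0.0449 + 0.7·0.9551) ≈ 0.0541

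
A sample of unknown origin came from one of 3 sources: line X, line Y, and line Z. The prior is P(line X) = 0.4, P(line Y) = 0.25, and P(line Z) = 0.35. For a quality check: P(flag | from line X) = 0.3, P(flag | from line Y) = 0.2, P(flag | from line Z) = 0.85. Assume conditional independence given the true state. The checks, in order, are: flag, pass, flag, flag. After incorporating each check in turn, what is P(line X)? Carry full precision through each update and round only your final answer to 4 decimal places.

After 'flag': normaliser = 0.3·0.4000 + 0.2·0.2500 + 0.85·0.3500; P(line X) ≈ 0.2567, P(line Y) ≈ 0.1070, P(line Z) ≈ 0.6364
After 'pass': normaliser = 0.7·0.2567 + 0.8·0.1070 + 0.15·0.6364; P(line X) ≈ 0.4981, P(line Y) ≈ 0.2372, P(line Z) ≈ 0.2646
After 'flag': normaliser = 0.3·0.4981 + 0.2·0.2372 + 0.85·0.2646; P(line X) ≈ 0.3543, P(line Y) ≈ 0.1125, P(line Z) ≈ 0.5333
After 'flag': normaliser = 0.3·0.3543 + 0.2·0.1125 + 0.85·0.5333; P(line X) ≈ 0.1826, P(line Y) ≈ 0.0386, P(line Z) ≈ 0.7788

0.1826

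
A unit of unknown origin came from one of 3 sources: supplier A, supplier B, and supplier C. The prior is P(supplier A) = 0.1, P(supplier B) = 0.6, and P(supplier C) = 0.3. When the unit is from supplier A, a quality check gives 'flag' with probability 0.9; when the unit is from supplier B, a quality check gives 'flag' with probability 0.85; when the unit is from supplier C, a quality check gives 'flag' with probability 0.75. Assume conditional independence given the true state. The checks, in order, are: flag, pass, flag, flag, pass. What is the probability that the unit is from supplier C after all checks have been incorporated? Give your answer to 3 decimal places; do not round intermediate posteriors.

After 'flag': normaliser = 0.9·0.1000 + 0.85·0.6000 + 0.75·0.3000; P(supplier A) ≈ 0.1091, P(supplier B) ≈ 0.6182, P(supplier C) ≈ 0.2727
After 'pass': normaliser = 0.1·0.1091 + 0.15·0.6182 + 0.25·0.2727; P(supplier A) ≈ 0.0635, P(supplier B) ≈ 0.5397, P(supplier C) ≈ 0.3968
After 'flag': normaliser = 0.9·0.0635 + 0.85·0.5397 + 0.75·0.3968; P(supplier A) ≈ 0.0702, P(supplier B) ≈ 0.5639, P(supplier C) ≈ 0.3659
After 'flag': normaliser = 0.9·0.0702 + 0.85·0.5639 + 0.75·0.3659; P(supplier A) ≈ 0.0774, P(supplier B) ≈ 0.5867, P(supplier C) ≈ 0.3359
After 'pass': normaliser = 0.1·0.0774 + 0.15·0.5867 + 0.25·0.3359; P(supplier A) ≈ 0.0431, P(supplier B) ≈ 0.4897, P(supplier C) ≈ 0.4672

0.467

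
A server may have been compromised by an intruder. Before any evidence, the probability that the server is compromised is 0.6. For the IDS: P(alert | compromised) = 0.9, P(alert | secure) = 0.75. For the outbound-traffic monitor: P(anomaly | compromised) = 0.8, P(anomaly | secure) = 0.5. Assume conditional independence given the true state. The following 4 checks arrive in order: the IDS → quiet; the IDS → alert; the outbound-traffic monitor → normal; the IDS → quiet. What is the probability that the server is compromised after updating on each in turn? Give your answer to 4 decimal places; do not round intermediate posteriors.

After the IDS='quiet': P(compromised) = 0.1·0.6000 / (0.1·0.6000 + 0.25·0.4000) ≈ 0.3750
After the IDS='alert': P(compromised) = 0.9·0.3750 / (0.9·0.3750 + 0.75·0.6250) ≈ 0.4186
After the outbound-traffic monitor='normal': P(compromised) = 0.2·0.4186 / (0.2·0.4186 + 0.5·0.5814) ≈ 0.2236
After the IDS='quiet': P(compromised) = 0.1·0.2236 / (0.1·0.2236 + 0.25·0.7764) ≈ 0.1033

0.1033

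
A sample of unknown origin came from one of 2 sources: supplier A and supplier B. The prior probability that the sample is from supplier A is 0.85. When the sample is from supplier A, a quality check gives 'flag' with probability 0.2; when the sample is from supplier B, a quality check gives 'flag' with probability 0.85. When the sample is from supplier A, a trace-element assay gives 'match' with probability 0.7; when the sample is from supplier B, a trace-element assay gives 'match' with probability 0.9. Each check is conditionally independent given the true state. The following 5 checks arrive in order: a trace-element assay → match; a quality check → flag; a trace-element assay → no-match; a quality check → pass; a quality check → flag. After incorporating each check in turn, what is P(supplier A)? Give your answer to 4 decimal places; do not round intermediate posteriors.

0.7961

Apply Bayes' rule sequentially, carrying P(supplier A) forward.
After a trace-element assay='match': P(supplier A) = 0.7·0.8500 / (0.7·0.8500 + 0.9·0.1500) ≈ 0.8151
After a quality check='flag': P(supplier A) = 0.2·0.8151 / (0.2·0.8151 + 0.85·0.1849) ≈ 0.5091
After a trace-element assay='no-match': P(supplier A) = 0.3·0.5091 / (0.3·0.5091 + 0.1·0.4909) ≈ 0.7568
After a quality check='pass': P(supplier A) = 0.8·0.7568 / (0.8·0.7568 + 0.15·0.2432) ≈ 0.9432
After a quality check='flag': P(supplier A) = 0.2·0.9432 / (0.2·0.9432 + 0.85·0.0568) ≈ 0.7961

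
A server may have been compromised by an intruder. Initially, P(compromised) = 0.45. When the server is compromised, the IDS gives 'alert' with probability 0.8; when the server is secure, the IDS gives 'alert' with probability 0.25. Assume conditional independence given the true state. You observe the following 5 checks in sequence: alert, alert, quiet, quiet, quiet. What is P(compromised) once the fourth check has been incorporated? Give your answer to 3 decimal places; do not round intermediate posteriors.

After 'alert': P(compromised) = 0.8·0.4500 / (0.8·0.4500 + 0.25·0.5500) ≈ 0.7236
After 'alert': P(compromised) = 0.8·0.7236 / (0.8·0.7236 + 0.25·0.2764) ≈ 0.8934
After 'quiet': P(compromised) = 0.2·0.8934 / (0.2·0.8934 + 0.75·0.1066) ≈ 0.6908
After 'quiet': P(compromised) = 0.2·0.6908 / (0.2·0.6908 + 0.75·0.3092) ≈ 0.3733

0.373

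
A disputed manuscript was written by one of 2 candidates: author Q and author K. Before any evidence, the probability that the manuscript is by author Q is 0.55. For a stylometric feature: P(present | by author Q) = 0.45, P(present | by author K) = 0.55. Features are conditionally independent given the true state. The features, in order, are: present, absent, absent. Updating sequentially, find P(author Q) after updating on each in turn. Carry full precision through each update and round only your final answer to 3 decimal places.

Apply Bayes' rule sequentially, carrying P(author Q) forward.
After 'present': P(author Q) = 0.45·0.5500 / (0.45·0.5500 + 0.55·0.4500) ≈ 0.5000
After 'absent': P(author Q) = 0.55·0.5000 / (0.55·0.5000 + 0.45·0.5000) ≈ 0.5500
After 'absent': P(author Q) = 0.55·0.5500 / (0.55·0.5500 + 0.45·0.4500) ≈ 0.5990

0.599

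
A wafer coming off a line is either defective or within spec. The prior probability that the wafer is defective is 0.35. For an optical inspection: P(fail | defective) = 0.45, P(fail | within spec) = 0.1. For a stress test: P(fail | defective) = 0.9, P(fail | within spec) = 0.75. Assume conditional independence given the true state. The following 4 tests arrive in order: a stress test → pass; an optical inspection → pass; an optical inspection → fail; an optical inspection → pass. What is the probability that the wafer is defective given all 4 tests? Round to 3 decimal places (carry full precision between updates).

After a stress test='pass': P(defective) = 0.1·0.3500 / (0.1·0.3500 + 0.25·0.6500) ≈ 0.1772
After an optical inspection='pass': P(defective) = 0.55·0.1772 / (0.55·0.1772 + 0.9·0.8228) ≈ 0.1163
After an optical inspection='fail': P(defective) = 0.45·0.1163 / (0.45·0.1163 + 0.1·0.8837) ≈ 0.3720
After an optical inspection='pass': P(defective) = 0.55·0.3720 / (0.55·0.3720 + 0.9·0.6280) ≈ 0.2658

0.266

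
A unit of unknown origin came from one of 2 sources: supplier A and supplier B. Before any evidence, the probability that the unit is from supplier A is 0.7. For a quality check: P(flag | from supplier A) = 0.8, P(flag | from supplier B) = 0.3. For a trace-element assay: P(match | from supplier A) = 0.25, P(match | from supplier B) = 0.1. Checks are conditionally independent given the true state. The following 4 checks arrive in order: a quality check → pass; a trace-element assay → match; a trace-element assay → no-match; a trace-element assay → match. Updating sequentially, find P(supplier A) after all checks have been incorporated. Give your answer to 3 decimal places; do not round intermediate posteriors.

Each posterior becomes the prior for the next update.
After a quality check='pass': P(supplier A) = 0.2·0.7000 / (0.2·0.7000 + 0.7·0.3000) ≈ 0.4000
After a trace-element assay='match': P(supplier A) = 0.25·0.4000 / (0.25·0.4000 + 0.1·0.6000) ≈ 0.6250
After a trace-element assay='no-match': P(supplier A) = 0.75·0.6250 / (0.75·0.6250 + 0.9·0.3750) ≈ 0.5814
After a trace-element assay='match': P(supplier A) = 0.25·0.5814 / (0.25·0.5814 + 0.1·0.4186) ≈ 0.7764

0.776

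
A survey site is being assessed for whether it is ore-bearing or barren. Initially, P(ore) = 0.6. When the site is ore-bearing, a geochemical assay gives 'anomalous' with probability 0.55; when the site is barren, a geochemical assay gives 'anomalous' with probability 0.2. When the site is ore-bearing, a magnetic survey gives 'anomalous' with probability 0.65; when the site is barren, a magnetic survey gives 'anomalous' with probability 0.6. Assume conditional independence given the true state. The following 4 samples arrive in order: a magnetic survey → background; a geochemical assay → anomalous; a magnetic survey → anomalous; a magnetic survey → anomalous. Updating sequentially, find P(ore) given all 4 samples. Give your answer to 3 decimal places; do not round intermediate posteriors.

0.809

Each posterior becomes the prior for the next update.
After a magnetic survey='background': P(ore) = 0.35·0.6000 / (0.35·0.6000 + 0.4·0.4000) ≈ 0.5676
After a geochemical assay='anomalous': P(ore) = 0.55·0.5676 / (0.55·0.5676 + 0.2·0.4324) ≈ 0.7831
After a magnetic survey='anomalous': P(ore) = 0.65·0.7831 / (0.65·0.7831 + 0.6·0.2169) ≈ 0.7963
After a magnetic survey='anomalous': P(ore) = 0.65·0.7963 / (0.65·0.7963 + 0.6·0.2037) ≈ 0.8090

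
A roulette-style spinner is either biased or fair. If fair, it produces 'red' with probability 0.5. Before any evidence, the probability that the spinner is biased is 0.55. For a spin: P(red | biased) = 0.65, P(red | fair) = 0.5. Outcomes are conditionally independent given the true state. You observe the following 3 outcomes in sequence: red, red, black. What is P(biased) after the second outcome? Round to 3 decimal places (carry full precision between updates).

0.674

Each posterior becomes the prior for the next update.
After 'red': P(biased) = 0.65·0.5500 / (0.65·0.5500 + 0.5·0.4500) ≈ 0.6137
After 'red': P(biased) = 0.65·0.6137 / (0.65·0.6137 + 0.5·0.3863) ≈ 0.6738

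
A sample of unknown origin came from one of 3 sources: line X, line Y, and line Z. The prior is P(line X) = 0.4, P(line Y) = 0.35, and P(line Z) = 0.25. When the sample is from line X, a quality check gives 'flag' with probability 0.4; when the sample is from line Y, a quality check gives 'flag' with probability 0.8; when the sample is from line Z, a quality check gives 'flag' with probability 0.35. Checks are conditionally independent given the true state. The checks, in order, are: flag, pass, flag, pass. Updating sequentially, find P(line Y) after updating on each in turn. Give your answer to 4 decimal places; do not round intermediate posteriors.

0.1994

Each posterior becomes the prior for the next update.
After 'flag': normaliser = 0.4·0.4000 + 0.8·0.3500 + 0.35·0.2500; P(line X) ≈ 0.3033, P(line Y) ≈ 0.5308, P(line Z) ≈ 0.1659
After 'pass': normaliser = 0.6·0.3033 + 0.2·0.5308 + 0.65·0.1659; P(line X) ≈ 0.4596, P(line Y) ≈ 0.2681, P(line Z) ≈ 0.2723
After 'flag': normaliser = 0.4·0.4596 + 0.8·0.2681 + 0.35·0.2723; P(line X) ≈ 0.3724, P(line Y) ≈ 0.4345, P(line Z) ≈ 0.1931
After 'pass': normaliser = 0.6·0.3724 + 0.2·0.4345 + 0.65·0.1931; P(line X) ≈ 0.5127, P(line Y) ≈ 0.1994, P(line Z) ≈ 0.2879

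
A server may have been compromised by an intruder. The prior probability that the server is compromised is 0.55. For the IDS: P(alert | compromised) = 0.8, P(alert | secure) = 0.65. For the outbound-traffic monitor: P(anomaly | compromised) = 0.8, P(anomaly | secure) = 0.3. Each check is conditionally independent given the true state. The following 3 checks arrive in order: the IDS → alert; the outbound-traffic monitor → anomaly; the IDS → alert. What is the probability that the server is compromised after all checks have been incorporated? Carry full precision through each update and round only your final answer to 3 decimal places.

After the IDS='alert': P(compromised) = 0.8·0.5500 / (0.8·0.5500 + 0.65·0.4500) ≈ 0.6007
After the outbound-traffic monitor='anomaly': P(compromised) = 0.8·0.6007 / (0.8·0.6007 + 0.3·0.3993) ≈ 0.8005
After the IDS='alert': P(compromised) = 0.8·0.8005 / (0.8·0.8005 + 0.65·0.1995) ≈ 0.8316

0.832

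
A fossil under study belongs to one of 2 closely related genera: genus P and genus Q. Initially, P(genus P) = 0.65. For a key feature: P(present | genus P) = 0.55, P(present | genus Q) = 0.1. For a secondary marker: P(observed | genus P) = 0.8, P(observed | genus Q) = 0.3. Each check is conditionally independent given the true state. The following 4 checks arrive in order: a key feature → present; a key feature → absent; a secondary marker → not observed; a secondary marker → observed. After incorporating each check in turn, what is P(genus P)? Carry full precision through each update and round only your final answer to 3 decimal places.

Each posterior becomes the prior for the next update.
After a key feature='present': P(genus P) = 0.55·0.6500 / (0.55·0.6500 + 0.1·0.3500) ≈ 0.9108
After a key feature='absent': P(genus P) = 0.45·0.9108 / (0.45·0.9108 + 0.9·0.0892) ≈ 0.8363
After a secondary marker='not observed': P(genus P) = 0.2·0.8363 / (0.2·0.8363 + 0.7·0.1637) ≈ 0.5934
After a secondary marker='observed': P(genus P) = 0.8·0.5934 / (0.8·0.5934 + 0.3·0.4066) ≈ 0.7955

0.796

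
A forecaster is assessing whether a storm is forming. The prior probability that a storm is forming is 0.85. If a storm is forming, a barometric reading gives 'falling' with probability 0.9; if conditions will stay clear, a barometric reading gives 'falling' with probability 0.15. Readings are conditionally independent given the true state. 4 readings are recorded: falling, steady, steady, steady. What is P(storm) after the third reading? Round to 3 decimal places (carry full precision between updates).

Each posterior becomes the prior for the next update.
After 'falling': P(storm) = 0.9·0.8500 / (0.9·0.8500 + 0.15·0.1500) ≈ 0.9714
After 'steady': P(storm) = 0.1·0.9714 / (0.1·0.9714 + 0.85·0.0286) ≈ 0.8000
After 'steady': P(storm) = 0.1·0.8000 / (0.1·0.8000 + 0.85·0.2000) ≈ 0.3200

0.320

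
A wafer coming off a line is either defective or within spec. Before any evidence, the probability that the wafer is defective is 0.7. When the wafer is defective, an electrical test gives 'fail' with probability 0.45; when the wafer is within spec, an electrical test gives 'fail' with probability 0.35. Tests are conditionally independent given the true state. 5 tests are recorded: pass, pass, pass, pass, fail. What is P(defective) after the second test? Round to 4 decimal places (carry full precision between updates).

0.6256

Apply Bayes' rule sequentially, carrying P(defective) forward.
After 'pass': P(defective) = 0.55·0.7000 / (0.55·0.7000 + 0.65·0.3000) ≈ 0.6638
After 'pass': P(defective) = 0.55·0.6638 / (0.55·0.6638 + 0.65·0.3362) ≈ 0.6256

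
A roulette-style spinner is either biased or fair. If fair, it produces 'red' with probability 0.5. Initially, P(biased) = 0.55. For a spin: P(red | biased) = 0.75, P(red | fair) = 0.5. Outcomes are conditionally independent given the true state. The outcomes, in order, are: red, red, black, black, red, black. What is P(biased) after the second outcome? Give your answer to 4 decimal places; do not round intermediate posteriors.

Apply Bayes' rule sequentially, carrying P(biased) forward.
After 'red': P(biased) = 0.75·0.5500 / (0.75·0.5500 + 0.5·0.4500) ≈ 0.6471
After 'red': P(biased) = 0.75·0.6471 / (0.75·0.6471 + 0.5·0.3529) ≈ 0.7333

0.7333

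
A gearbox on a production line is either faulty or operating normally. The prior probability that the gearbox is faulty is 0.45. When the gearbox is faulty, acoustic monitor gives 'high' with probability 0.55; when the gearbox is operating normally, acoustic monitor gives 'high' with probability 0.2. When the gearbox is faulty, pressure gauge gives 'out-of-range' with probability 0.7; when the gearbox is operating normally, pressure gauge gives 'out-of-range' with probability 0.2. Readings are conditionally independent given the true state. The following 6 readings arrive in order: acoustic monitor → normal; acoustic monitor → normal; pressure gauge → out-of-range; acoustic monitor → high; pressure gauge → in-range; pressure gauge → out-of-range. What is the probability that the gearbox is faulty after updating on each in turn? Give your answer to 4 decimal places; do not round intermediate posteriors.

0.7658

Each posterior becomes the prior for the next update.
After acoustic monitor='normal': P(faulty) = 0.45·0.4500 / (0.45·0.4500 + 0.8·0.5500) ≈ 0.3152
After acoustic monitor='normal': P(faulty) = 0.45·0.3152 / (0.45·0.3152 + 0.8·0.6848) ≈ 0.2056
After pressure gauge='out-of-range': P(faulty) = 0.7·0.2056 / (0.7·0.2056 + 0.2·0.7944) ≈ 0.4754
After acoustic monitor='high': P(faulty) = 0.55·0.4754 / (0.55·0.4754 + 0.2·0.5246) ≈ 0.7136
After pressure gauge='in-range': P(faulty) = 0.3·0.7136 / (0.3·0.7136 + 0.8·0.2864) ≈ 0.4830
After pressure gauge='out-of-range': P(faulty) = 0.7·0.4830 / (0.7·0.4830 + 0.2·0.5170) ≈ 0.7658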